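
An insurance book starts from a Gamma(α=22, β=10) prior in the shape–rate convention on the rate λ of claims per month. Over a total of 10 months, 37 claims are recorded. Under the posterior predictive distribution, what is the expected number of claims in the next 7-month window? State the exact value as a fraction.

Total count 37 over total exposure 10 months.
The Gamma prior is conjugate for the Poisson rate, so λ | data ~ Gamma(22+37, 10+10) = Gamma(59, 20).
Predictive mean over a 7-month window = T·E[λ|data] = 7·59/20 = 413/20.

413/20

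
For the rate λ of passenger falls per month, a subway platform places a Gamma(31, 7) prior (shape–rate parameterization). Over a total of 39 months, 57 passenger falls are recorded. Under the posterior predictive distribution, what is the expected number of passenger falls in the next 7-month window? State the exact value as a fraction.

308/23

Total count 57 over total exposure 39 months.
Gamma(α, β) with Poisson data over total exposure Σt gives posterior Gamma(α+Σx, β+Σt) = Gamma(88, 46).
Predictive mean over a 7-month window = T·E[λ|data] = 7·88/46 = 308/23.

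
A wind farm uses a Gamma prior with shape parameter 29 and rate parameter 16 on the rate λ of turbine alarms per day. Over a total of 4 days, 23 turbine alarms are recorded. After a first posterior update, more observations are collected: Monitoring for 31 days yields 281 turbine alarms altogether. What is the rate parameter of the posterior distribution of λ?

Total count 23 over total exposure 4 days.
After the first batch: Gamma(29 + 23, 16 + 4) = Gamma(52, 20).
Total count 281 over total exposure 31 days.
After the second batch: Gamma(52 + 281, 20 + 31) = Gamma(333, 51).

51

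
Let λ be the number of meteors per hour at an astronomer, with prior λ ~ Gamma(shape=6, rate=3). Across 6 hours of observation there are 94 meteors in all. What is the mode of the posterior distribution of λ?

Total count 94 over total exposure 6 hours.
Posterior: α' = 6 + 94 = 100, β' = 3 + 6 = 9.
Posterior mode = (α'−1)/β' = 99/9 = 11.

11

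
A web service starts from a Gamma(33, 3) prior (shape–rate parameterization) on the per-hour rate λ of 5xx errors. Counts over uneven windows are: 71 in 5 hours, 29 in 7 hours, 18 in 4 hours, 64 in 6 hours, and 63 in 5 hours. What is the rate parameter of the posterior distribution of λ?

30

Total count: 71 + 29 + 18 + 64 + 63 = 245.
Total exposure: 5 + 7 + 4 + 6 + 5 = 27 hours.
By Gamma–Poisson conjugacy, the posterior is Gamma(α + Σx, β + Σt) = Gamma(33 + 245, 3 + 27) = Gamma(278, 30).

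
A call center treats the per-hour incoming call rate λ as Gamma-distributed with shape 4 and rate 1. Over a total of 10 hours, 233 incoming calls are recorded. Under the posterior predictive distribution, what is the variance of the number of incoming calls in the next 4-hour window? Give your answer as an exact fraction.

Total count 233 over total exposure 10 hours.
Conjugate update: add total count to the shape and total exposure to the rate, giving Gamma(237, 11).
The posterior predictive for a window of length T is Negative Binomial with variance T·α'·(β'+T)/β'² = 4·237·15/121 = 14220/121.

14220/121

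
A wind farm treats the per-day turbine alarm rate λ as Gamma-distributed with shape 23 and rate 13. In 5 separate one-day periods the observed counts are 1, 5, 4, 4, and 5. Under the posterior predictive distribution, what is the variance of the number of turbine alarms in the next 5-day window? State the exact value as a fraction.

805/54

Total count: 1 + 5 + 4 + 4 + 5 = 19.
Total exposure: 5 days.
Gamma(α, β) with Poisson data over total exposure Σt gives posterior Gamma(α+Σx, β+Σt) = Gamma(42, 18).
The posterior predictive for a window of length T is Negative Binomial with variance T·α'·(β'+T)/β'² = 5·42·23/324 = 805/54.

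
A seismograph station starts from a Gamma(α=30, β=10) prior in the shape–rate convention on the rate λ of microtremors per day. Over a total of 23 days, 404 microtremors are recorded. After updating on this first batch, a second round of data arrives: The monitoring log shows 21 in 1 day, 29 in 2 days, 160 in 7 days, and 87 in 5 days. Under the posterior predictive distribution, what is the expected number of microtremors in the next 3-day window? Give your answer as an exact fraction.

Total count 404 over total exposure 23 days.
After the first batch: Gamma(30 + 404, 10 + 23) = Gamma(434, 33).
Total count: 21 + 29 + 160 + 87 = 297.
Total exposure: 1 + 2 + 7 + 5 = 15 days.
After the second batch: Gamma(434 + 297, 33 + 15) = Gamma(731, 48).
Predictive mean over a 3-day window = T·E[λ|data] = 3·731/48 = 731/16.

731/16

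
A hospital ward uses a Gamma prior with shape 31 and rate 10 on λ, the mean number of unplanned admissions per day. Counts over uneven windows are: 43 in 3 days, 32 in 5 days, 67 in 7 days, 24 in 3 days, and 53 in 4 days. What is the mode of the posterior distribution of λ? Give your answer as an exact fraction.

249/32

Total count: 43 + 32 + 67 + 24 + 53 = 219.
Total exposure: 3 + 5 + 7 + 3 + 4 = 22 days.
By Gamma–Poisson conjugacy, the posterior is Gamma(α + Σx, β + Σt) = Gamma(31 + 219, 10 + 22) = Gamma(250, 32).
Posterior mode = (α'−1)/β' = 249/32.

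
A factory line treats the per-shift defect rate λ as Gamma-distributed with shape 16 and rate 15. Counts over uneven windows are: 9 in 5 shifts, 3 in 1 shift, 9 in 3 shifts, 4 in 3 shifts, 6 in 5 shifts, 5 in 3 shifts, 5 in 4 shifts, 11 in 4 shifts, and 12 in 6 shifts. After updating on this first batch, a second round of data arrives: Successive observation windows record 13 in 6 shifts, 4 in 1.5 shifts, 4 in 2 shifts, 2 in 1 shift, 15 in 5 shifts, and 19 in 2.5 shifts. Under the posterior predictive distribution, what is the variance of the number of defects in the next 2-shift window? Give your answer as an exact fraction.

18906/4489

Total count: 9 + 3 + 9 + 4 + 6 + 5 + 5 + 11 + 12 = 64.
Total exposure: 5 + 1 + 3 + 3 + 5 + 3 + 4 + 4 + 6 = 34 shifts.
After the first batch: Gamma(16 + 64, 15 + 34) = Gamma(80, 49).
Total count: 13 + 4 + 4 + 2 + 15 + 19 = 57.
Total exposure: 6 + 1.5 + 2 + 1 + 5 + 2.5 = 18 shifts.
After the second batch: Gamma(80 + 57, 49 + 18) = Gamma(137, 67).
The posterior predictive for a window of length T is Negative Binomial with variance T·α'·(β'+T)/β'² = 2·137·69/4489 = 18906/4489.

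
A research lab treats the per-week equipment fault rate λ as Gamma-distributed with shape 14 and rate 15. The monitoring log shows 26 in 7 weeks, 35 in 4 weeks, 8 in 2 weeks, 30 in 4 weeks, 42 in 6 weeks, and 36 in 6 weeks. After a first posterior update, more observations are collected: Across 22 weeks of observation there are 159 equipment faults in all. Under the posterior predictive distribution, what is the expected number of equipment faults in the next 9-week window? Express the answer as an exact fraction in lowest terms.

Total count: 26 + 35 + 8 + 30 + 42 + 36 = 177.
Total exposure: 7 + 4 + 2 + 4 + 6 + 6 = 29 weeks.
After the first batch: Gamma(14 + 177, 15 + 29) = Gamma(191, 44).
Total count 159 over total exposure 22 weeks.
After the second batch: Gamma(191 + 159, 44 + 22) = Gamma(350, 66).
Predictive mean over a 9-week window = T·E[λ|data] = 9·350/66 = 525/11.

525/11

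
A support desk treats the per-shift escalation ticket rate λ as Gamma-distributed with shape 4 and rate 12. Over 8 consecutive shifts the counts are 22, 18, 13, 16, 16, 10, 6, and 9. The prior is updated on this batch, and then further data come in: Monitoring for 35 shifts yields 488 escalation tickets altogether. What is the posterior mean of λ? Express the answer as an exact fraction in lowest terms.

Total count: 22 + 18 + 13 + 16 + 16 + 10 + 6 + 9 = 110.
Total exposure: 8 shifts.
After the first batch: Gamma(4 + 110, 12 + 8) = Gamma(114, 20).
Total count 488 over total exposure 35 shifts.
After the second batch: Gamma(114 + 488, 20 + 35) = Gamma(602, 55).
Posterior mean = α'/β' = 602/55.

602/55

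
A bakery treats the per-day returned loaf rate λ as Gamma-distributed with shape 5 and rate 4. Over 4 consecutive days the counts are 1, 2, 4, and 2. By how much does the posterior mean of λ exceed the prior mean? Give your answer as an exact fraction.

Total count: 1 + 2 + 4 + 2 = 9.
Total exposure: 4 days.
Posterior: α' = 5 + 9 = 14, β' = 4 + 4 = 8.
Posterior mean = 14/8 = 7/4; prior mean = 5/4 = 5/4. Difference = 7/4 − 5/4 = 1/2.

1/2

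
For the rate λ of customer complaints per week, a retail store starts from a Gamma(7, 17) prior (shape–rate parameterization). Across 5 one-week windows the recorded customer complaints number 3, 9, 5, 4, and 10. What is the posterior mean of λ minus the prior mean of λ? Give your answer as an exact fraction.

246/187

Total count: 3 + 9 + 5 + 4 + 10 = 31.
Total exposure: 5 weeks.
Gamma(α, β) with Poisson data over total exposure Σt gives posterior Gamma(α+Σx, β+Σt) = Gamma(38, 22).
Posterior mean = 38/22 = 19/11; prior mean = 7/17 = 7/17. Difference = 19/11 − 7/17 = 246/187.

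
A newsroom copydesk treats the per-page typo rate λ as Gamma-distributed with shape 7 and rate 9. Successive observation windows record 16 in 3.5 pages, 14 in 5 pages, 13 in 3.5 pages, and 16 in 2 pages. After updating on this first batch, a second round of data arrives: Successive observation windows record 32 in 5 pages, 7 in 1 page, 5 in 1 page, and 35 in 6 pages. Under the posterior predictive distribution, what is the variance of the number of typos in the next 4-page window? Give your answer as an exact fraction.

1450/81

Total count: 16 + 14 + 13 + 16 = 59.
Total exposure: 3.5 + 5 + 3.5 + 2 = 14 pages.
After the first batch: Gamma(7 + 59, 9 + 14) = Gamma(66, 23).
Total count: 32 + 7 + 5 + 35 = 79.
Total exposure: 5 + 1 + 1 + 6 = 13 pages.
After the second batch: Gamma(66 + 79, 23 + 13) = Gamma(145, 36).
The posterior predictive for a window of length T is Negative Binomial with variance T·α'·(β'+T)/β'² = 4·145·40/1296 = 1450/81.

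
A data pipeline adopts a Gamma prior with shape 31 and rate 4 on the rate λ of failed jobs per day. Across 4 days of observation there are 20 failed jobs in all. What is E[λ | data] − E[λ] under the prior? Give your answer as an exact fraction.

Total count 20 over total exposure 4 days.
Gamma(α, β) with Poisson data over total exposure Σt gives posterior Gamma(α+Σx, β+Σt) = Gamma(51, 8).
Posterior mean = 51/8 = 51/8; prior mean = 31/4 = 31/4. Difference = 51/8 − 31/4 = -11/8.

-11/8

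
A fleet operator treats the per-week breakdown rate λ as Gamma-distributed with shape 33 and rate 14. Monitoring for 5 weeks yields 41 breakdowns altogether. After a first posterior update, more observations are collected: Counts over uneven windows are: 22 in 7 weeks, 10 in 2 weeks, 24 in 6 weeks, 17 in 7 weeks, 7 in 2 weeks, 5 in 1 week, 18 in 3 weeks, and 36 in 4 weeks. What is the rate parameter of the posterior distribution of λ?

Total count 41 over total exposure 5 weeks.
After the first batch: Gamma(33 + 41, 14 + 5) = Gamma(74, 19).
Total count: 22 + 10 + 24 + 17 + 7 + 5 + 18 + 36 = 139.
Total exposure: 7 + 2 + 6 + 7 + 2 + 1 + 3 + 4 = 32 weeks.
After the second batch: Gamma(74 + 139, 19 + 32) = Gamma(213, 51).

51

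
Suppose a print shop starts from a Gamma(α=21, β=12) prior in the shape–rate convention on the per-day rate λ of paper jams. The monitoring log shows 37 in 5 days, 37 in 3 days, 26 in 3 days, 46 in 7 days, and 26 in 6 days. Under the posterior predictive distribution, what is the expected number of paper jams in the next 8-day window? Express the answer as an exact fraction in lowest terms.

Total count: 37 + 37 + 26 + 46 + 26 = 172.
Total exposure: 5 + 3 + 3 + 7 + 6 = 24 days.
By Gamma–Poisson conjugacy, the posterior is Gamma(α + Σx, β + Σt) = Gamma(21 + 172, 12 + 24) = Gamma(193, 36).
Predictive mean over an 8-day window = T·E[λ|data] = 8·193/36 = 386/9.

386/9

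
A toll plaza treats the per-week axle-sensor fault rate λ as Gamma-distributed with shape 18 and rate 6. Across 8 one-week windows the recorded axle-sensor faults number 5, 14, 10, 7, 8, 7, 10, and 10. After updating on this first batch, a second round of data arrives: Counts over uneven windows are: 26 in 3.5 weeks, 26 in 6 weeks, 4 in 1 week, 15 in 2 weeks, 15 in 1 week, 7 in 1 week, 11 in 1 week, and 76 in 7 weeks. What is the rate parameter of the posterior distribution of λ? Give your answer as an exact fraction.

73/2

Total count: 5 + 14 + 10 + 7 + 8 + 7 + 10 + 10 = 71.
Total exposure: 8 weeks.
After the first batch: Gamma(18 + 71, 6 + 8) = Gamma(89, 14).
Total count: 26 + 26 + 4 + 15 + 15 + 7 + 11 + 76 = 180.
Total exposure: 3.5 + 6 + 1 + 2 + 1 + 1 + 1 + 7 = 22.5 weeks.
After the second batch: Gamma(89 + 180, 14 + 22.5) = Gamma(269, 73/2).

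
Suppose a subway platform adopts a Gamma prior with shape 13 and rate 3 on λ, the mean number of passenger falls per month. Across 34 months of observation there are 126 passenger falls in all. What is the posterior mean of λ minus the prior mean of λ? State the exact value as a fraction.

Total count 126 over total exposure 34 months.
The Gamma prior is conjugate for the Poisson rate, so λ | data ~ Gamma(13+126, 3+34) = Gamma(139, 37).
Posterior mean = 139/37 = 139/37; prior mean = 13/3 = 13/3. Difference = 139/37 − 13/3 = -64/111.

-64/111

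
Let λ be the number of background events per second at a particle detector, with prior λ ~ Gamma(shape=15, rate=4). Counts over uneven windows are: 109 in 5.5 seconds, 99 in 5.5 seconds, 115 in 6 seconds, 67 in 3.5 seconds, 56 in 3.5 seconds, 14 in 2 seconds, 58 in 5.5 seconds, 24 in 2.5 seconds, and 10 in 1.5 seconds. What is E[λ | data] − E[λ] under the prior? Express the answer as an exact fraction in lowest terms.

Total count: 109 + 99 + 115 + 67 + 56 + 14 + 58 + 24 + 10 = 552.
Total exposure: 5.5 + 5.5 + 6 + 3.5 + 3.5 + 2 + 5.5 + 2.5 + 1.5 = 35.5 seconds.
By Gamma–Poisson conjugacy, the posterior is Gamma(α + Σx, β + Σt) = Gamma(15 + 552, 4 + 35.5) = Gamma(567, 79/2).
Posterior mean = 567/(79/2) = 1134/79; prior mean = 15/4 = 15/4. Difference = 1134/79 − 15/4 = 3351/316.

3351/316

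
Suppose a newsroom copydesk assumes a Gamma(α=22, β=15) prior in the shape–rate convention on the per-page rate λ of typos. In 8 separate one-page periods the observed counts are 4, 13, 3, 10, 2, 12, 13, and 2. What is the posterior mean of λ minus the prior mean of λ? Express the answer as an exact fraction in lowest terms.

709/345

Total count: 4 + 13 + 3 + 10 + 2 + 12 + 13 + 2 = 59.
Total exposure: 8 pages.
Conjugate update: add total count to the shape and total exposure to the rate, giving Gamma(81, 23).
Posterior mean = 81/23 = 81/23; prior mean = 22/15 = 22/15. Difference = 81/23 − 22/15 = 709/345.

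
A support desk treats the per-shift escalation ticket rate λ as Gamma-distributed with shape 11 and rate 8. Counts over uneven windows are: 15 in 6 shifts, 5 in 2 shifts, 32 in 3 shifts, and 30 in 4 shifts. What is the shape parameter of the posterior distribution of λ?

Total count: 15 + 5 + 32 + 30 = 82.
Total exposure: 6 + 2 + 3 + 4 = 15 shifts.
Gamma(α, β) with Poisson data over total exposure Σt gives posterior Gamma(α+Σx, β+Σt) = Gamma(93, 23).

93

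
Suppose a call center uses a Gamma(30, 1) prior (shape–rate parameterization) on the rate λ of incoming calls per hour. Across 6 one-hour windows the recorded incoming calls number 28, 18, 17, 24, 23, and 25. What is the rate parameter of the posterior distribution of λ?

7

Total count: 28 + 18 + 17 + 24 + 23 + 25 = 135.
Total exposure: 6 hours.
Conjugate update: add total count to the shape and total exposure to the rate, giving Gamma(165, 7).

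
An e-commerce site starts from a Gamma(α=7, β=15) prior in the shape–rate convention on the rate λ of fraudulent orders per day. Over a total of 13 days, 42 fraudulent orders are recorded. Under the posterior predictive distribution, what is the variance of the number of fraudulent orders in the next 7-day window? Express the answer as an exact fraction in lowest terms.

Total count 42 over total exposure 13 days.
Conjugate update: add total count to the shape and total exposure to the rate, giving Gamma(49, 28).
The posterior predictive for a window of length T is Negative Binomial with variance T·α'·(β'+T)/β'² = 7·49·35/784 = 245/16.

245/16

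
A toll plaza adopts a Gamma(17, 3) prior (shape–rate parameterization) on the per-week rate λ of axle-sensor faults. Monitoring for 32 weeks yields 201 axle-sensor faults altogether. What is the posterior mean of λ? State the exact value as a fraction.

Total count 201 over total exposure 32 weeks.
Conjugate update: add total count to the shape and total exposure to the rate, giving Gamma(218, 35).
Posterior mean = α'/β' = 218/35.

218/35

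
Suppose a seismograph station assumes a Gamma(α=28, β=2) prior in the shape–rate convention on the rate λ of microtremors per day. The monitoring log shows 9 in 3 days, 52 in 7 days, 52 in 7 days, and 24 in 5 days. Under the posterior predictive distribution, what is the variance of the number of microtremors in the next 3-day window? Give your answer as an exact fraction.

1485/64

Total count: 9 + 52 + 52 + 24 = 137.
Total exposure: 3 + 7 + 7 + 5 = 22 days.
Gamma(α, β) with Poisson data over total exposure Σt gives posterior Gamma(α+Σx, β+Σt) = Gamma(165, 24).
The posterior predictive for a window of length T is Negative Binomial with variance T·α'·(β'+T)/β'² = 3·165·27/576 = 1485/64.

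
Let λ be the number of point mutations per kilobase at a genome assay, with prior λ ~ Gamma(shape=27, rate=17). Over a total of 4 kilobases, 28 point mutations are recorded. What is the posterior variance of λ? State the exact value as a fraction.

Total count 28 over total exposure 4 kilobases.
Posterior: α' = 27 + 28 = 55, β' = 17 + 4 = 21.
Posterior variance = α'/β'² = 55/441.

55/441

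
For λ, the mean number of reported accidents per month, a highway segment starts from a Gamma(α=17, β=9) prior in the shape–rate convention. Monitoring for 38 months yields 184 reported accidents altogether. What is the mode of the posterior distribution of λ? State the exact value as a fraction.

Total count 184 over total exposure 38 months.
Conjugate update: add total count to the shape and total exposure to the rate, giving Gamma(201, 47).
Posterior mode = (α'−1)/β' = 200/47.

200/47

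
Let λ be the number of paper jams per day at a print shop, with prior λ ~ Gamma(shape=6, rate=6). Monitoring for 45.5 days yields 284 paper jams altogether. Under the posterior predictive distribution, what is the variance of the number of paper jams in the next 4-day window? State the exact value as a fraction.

Total count 284 over total exposure 45.5 days.
Gamma(α, β) with Poisson data over total exposure Σt gives posterior Gamma(α+Σx, β+Σt) = Gamma(290, 103/2).
The posterior predictive for a window of length T is Negative Binomial with variance T·α'·(β'+T)/β'² = 4·290·(111/2)/(10609/4) = 257520/10609.

257520/10609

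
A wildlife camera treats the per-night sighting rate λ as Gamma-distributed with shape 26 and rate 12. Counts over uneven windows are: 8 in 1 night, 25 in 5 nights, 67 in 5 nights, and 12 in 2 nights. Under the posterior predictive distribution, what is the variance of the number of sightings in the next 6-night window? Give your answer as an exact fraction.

25668/625

Total count: 8 + 25 + 67 + 12 = 112.
Total exposure: 1 + 5 + 5 + 2 = 13 nights.
Conjugate update: add total count to the shape and total exposure to the rate, giving Gamma(138, 25).
The posterior predictive for a window of length T is Negative Binomial with variance T·α'·(β'+T)/β'² = 6·138·31/625 = 25668/625.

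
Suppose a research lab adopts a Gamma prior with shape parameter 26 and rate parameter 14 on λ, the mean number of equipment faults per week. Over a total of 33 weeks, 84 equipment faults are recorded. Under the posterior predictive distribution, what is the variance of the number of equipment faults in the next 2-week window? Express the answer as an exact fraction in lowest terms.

10780/2209

Total count 84 over total exposure 33 weeks.
Gamma(α, β) with Poisson data over total exposure Σt gives posterior Gamma(α+Σx, β+Σt) = Gamma(110, 47).
The posterior predictive for a window of length T is Negative Binomial with variance T·α'·(β'+T)/β'² = 2·110·49/2209 = 10780/2209.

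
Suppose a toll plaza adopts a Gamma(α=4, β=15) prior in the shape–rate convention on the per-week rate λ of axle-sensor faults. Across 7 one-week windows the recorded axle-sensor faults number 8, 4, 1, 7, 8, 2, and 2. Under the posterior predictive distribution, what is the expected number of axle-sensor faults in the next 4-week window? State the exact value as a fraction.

72/11

Total count: 8 + 4 + 1 + 7 + 8 + 2 + 2 = 32.
Total exposure: 7 weeks.
The Gamma prior is conjugate for the Poisson rate, so λ | data ~ Gamma(4+32, 15+7) = Gamma(36, 22).
Predictive mean over a 4-week window = T·E[λ|data] = 4·36/22 = 72/11.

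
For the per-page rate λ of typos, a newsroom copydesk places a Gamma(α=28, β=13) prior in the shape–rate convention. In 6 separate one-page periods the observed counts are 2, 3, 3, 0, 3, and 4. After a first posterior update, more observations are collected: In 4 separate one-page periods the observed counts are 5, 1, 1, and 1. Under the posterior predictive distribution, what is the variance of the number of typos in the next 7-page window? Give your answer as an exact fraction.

Total count: 2 + 3 + 3 + 0 + 3 + 4 = 15.
Total exposure: 6 pages.
After the first batch: Gamma(28 + 15, 13 + 6) = Gamma(43, 19).
Total count: 5 + 1 + 1 + 1 = 8.
Total exposure: 4 pages.
After the second batch: Gamma(43 + 8, 19 + 4) = Gamma(51, 23).
The posterior predictive for a window of length T is Negative Binomial with variance T·α'·(β'+T)/β'² = 7·51·30/529 = 10710/529.

10710/529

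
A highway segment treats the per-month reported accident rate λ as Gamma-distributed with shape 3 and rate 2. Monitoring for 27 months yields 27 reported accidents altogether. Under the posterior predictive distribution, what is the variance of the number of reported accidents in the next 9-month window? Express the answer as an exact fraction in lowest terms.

10260/841

Total count 27 over total exposure 27 months.
Posterior: α' = 3 + 27 = 30, β' = 2 + 27 = 29.
The posterior predictive for a window of length T is Negative Binomial with variance T·α'·(β'+T)/β'² = 9·30·38/841 = 10260/841.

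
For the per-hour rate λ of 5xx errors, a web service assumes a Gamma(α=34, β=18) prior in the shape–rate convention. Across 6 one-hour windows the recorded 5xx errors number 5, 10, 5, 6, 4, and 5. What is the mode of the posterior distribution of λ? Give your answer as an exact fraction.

17/6

Total count: 5 + 10 + 5 + 6 + 4 + 5 = 35.
Total exposure: 6 hours.
The Gamma prior is conjugate for the Poisson rate, so λ | data ~ Gamma(34+35, 18+6) = Gamma(69, 24).
Posterior mode = (α'−1)/β' = 68/24 = 17/6.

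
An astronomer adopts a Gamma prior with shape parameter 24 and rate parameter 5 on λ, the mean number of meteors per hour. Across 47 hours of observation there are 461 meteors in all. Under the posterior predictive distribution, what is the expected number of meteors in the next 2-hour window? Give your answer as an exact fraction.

485/26

Total count 461 over total exposure 47 hours.
Posterior: α' = 24 + 461 = 485, β' = 5 + 47 = 52.
Predictive mean over a 2-hour window = T·E[λ|data] = 2·485/52 = 485/26.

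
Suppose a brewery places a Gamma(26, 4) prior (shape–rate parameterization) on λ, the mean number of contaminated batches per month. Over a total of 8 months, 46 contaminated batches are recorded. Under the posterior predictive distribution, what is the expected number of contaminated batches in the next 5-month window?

30

Total count 46 over total exposure 8 months.
Conjugate update: add total count to the shape and total exposure to the rate, giving Gamma(72, 12).
Predictive mean over a 5-month window = T·E[λ|data] = 5·72/12 = 30.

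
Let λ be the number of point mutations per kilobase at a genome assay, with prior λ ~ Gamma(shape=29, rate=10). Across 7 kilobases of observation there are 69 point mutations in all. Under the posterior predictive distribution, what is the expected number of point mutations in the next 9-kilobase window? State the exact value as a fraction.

Total count 69 over total exposure 7 kilobases.
By Gamma–Poisson conjugacy, the posterior is Gamma(α + Σx, β + Σt) = Gamma(29 + 69, 10 + 7) = Gamma(98, 17).
Predictive mean over a 9-kilobase window = T·E[λ|data] = 9·98/17 = 882/17.

882/17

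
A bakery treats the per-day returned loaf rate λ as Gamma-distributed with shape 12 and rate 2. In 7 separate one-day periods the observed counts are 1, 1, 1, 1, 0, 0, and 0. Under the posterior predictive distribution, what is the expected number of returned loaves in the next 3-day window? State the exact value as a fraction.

Total count: 1 + 1 + 1 + 1 + 0 + 0 + 0 = 4.
Total exposure: 7 days.
The Gamma prior is conjugate for the Poisson rate, so λ | data ~ Gamma(12+4, 2+7) = Gamma(16, 9).
Predictive mean over a 3-day window = T·E[λ|data] = 3·16/9 = 16/3.

16/3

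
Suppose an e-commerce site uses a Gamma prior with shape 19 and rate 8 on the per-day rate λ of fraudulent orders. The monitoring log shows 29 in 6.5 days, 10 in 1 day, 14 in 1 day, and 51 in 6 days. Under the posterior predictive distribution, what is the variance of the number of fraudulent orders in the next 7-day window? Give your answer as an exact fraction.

Total count: 29 + 10 + 14 + 51 = 104.
Total exposure: 6.5 + 1 + 1 + 6 = 14.5 days.
Gamma(α, β) with Poisson data over total exposure Σt gives posterior Gamma(α+Σx, β+Σt) = Gamma(123, 45/2).
The posterior predictive for a window of length T is Negative Binomial with variance T·α'·(β'+T)/β'² = 7·123·(59/2)/(2025/4) = 33866/675.

33866/675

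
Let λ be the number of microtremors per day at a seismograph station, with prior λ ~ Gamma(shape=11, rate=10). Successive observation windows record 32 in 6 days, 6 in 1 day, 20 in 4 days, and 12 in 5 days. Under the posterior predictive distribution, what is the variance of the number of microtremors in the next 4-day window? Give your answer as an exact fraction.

Total count: 32 + 6 + 20 + 12 = 70.
Total exposure: 6 + 1 + 4 + 5 = 16 days.
By Gamma–Poisson conjugacy, the posterior is Gamma(α + Σx, β + Σt) = Gamma(11 + 70, 10 + 16) = Gamma(81, 26).
The posterior predictive for a window of length T is Negative Binomial with variance T·α'·(β'+T)/β'² = 4·81·30/676 = 2430/169.

2430/169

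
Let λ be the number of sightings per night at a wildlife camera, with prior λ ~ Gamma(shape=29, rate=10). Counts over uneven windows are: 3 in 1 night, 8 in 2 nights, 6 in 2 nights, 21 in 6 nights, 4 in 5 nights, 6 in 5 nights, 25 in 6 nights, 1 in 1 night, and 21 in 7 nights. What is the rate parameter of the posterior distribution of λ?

Total count: 3 + 8 + 6 + 21 + 4 + 6 + 25 + 1 + 21 = 95.
Total exposure: 1 + 2 + 2 + 6 + 5 + 5 + 6 + 1 + 7 = 35 nights.
Posterior: α' = 29 + 95 = 124, β' = 10 + 35 = 45.

45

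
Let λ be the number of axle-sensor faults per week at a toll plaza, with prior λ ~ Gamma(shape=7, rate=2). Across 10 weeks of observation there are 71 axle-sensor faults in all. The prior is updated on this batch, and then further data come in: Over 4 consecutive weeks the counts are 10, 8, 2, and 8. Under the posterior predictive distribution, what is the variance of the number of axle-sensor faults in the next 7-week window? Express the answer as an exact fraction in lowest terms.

Total count 71 over total exposure 10 weeks.
After the first batch: Gamma(7 + 71, 2 + 10) = Gamma(78, 12).
Total count: 10 + 8 + 2 + 8 = 28.
Total exposure: 4 weeks.
After the second batch: Gamma(78 + 28, 12 + 4) = Gamma(106, 16).
The posterior predictive for a window of length T is Negative Binomial with variance T·α'·(β'+T)/β'² = 7·106·23/256 = 8533/128.

8533/128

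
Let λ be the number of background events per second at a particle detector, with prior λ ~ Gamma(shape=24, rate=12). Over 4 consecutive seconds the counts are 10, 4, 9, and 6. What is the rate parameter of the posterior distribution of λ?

Total count: 10 + 4 + 9 + 6 = 29.
Total exposure: 4 seconds.
Posterior: α' = 24 + 29 = 53, β' = 12 + 4 = 16.

16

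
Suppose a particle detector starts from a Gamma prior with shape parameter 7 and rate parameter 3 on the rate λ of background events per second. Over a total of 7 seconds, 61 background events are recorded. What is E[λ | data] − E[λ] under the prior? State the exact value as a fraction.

67/15

Total count 61 over total exposure 7 seconds.
Gamma(α, β) with Poisson data over total exposure Σt gives posterior Gamma(α+Σx, β+Σt) = Gamma(68, 10).
Posterior mean = 68/10 = 34/5; prior mean = 7/3 = 7/3. Difference = 34/5 − 7/3 = 67/15.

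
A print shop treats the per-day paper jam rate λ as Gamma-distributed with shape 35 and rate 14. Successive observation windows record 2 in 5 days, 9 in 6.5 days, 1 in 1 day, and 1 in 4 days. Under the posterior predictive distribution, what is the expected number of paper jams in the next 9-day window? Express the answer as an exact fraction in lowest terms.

Total count: 2 + 9 + 1 + 1 = 13.
Total exposure: 5 + 6.5 + 1 + 4 = 16.5 days.
By Gamma–Poisson conjugacy, the posterior is Gamma(α + Σx, β + Σt) = Gamma(35 + 13, 14 + 16.5) = Gamma(48, 61/2).
Predictive mean over a 9-day window = T·E[λ|data] = 9·48/(61/2) = 864/61.

864/61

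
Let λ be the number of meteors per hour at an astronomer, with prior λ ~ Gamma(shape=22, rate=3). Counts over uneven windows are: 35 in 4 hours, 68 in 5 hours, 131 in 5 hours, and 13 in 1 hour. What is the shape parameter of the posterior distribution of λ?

Total count: 35 + 68 + 131 + 13 = 247.
Total exposure: 4 + 5 + 5 + 1 = 15 hours.
Gamma(α, β) with Poisson data over total exposure Σt gives posterior Gamma(α+Σx, β+Σt) = Gamma(269, 18).

269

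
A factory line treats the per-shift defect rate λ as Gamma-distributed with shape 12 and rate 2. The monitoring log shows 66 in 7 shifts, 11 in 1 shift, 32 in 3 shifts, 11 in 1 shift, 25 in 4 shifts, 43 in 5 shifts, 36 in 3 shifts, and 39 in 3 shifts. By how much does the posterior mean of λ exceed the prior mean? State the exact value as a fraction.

101/29

Total count: 66 + 11 + 32 + 11 + 25 + 43 + 36 + 39 = 263.
Total exposure: 7 + 1 + 3 + 1 + 4 + 5 + 3 + 3 = 27 shifts.
The Gamma prior is conjugate for the Poisson rate, so λ | data ~ Gamma(12+263, 2+27) = Gamma(275, 29).
Posterior mean = 275/29 = 275/29; prior mean = 12/2 = 6. Difference = 275/29 − 6 = 101/29.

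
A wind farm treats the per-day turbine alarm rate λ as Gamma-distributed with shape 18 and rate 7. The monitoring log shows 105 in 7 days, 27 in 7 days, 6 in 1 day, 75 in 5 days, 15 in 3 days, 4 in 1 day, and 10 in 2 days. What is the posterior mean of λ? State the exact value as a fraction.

260/33

Total count: 105 + 27 + 6 + 75 + 15 + 4 + 10 = 242.
Total exposure: 7 + 7 + 1 + 5 + 3 + 1 + 2 = 26 days.
The Gamma prior is conjugate for the Poisson rate, so λ | data ~ Gamma(18+242, 7+26) = Gamma(260, 33).
Posterior mean = α'/β' = 260/33.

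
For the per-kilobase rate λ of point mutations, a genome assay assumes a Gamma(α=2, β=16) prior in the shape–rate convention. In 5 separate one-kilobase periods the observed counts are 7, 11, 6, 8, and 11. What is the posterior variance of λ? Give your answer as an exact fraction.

Total count: 7 + 11 + 6 + 8 + 11 = 43.
Total exposure: 5 kilobases.
Conjugate update: add total count to the shape and total exposure to the rate, giving Gamma(45, 21).
Posterior variance = α'/β'² = 45/441 = 5/49.

5/49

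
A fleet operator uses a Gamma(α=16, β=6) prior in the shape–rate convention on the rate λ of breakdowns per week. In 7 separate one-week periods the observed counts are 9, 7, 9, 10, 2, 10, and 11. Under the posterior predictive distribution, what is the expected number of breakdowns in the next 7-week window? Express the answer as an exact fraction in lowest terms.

Total count: 9 + 7 + 9 + 10 + 2 + 10 + 11 = 58.
Total exposure: 7 weeks.
The Gamma prior is conjugate for the Poisson rate, so λ | data ~ Gamma(16+58, 6+7) = Gamma(74, 13).
Predictive mean over a 7-week window = T·E[λ|data] = 7·74/13 = 518/13.

518/13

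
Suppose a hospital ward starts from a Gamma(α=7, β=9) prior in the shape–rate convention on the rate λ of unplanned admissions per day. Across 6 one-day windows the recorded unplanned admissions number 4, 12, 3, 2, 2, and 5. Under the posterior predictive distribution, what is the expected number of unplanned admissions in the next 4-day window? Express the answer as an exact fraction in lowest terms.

28/3

Total count: 4 + 12 + 3 + 2 + 2 + 5 = 28.
Total exposure: 6 days.
Posterior: α' = 7 + 28 = 35, β' = 9 + 6 = 15.
Predictive mean over a 4-day window = T·E[λ|data] = 4·35/15 = 28/3.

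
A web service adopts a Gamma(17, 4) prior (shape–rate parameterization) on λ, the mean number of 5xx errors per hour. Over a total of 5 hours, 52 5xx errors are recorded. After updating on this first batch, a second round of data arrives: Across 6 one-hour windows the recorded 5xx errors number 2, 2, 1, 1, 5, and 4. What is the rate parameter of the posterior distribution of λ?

Total count 52 over total exposure 5 hours.
After the first batch: Gamma(17 + 52, 4 + 5) = Gamma(69, 9).
Total count: 2 + 2 + 1 + 1 + 5 + 4 = 15.
Total exposure: 6 hours.
After the second batch: Gamma(69 + 15, 9 + 6) = Gamma(84, 15).

15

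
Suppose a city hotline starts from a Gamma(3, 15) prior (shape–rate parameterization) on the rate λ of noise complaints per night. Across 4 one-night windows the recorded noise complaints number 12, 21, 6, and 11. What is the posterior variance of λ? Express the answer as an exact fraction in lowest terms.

Total count: 12 + 21 + 6 + 11 = 50.
Total exposure: 4 nights.
Gamma(α, β) with Poisson data over total exposure Σt gives posterior Gamma(α+Σx, β+Σt) = Gamma(53, 19).
Posterior variance = α'/β'² = 53/361.

53/361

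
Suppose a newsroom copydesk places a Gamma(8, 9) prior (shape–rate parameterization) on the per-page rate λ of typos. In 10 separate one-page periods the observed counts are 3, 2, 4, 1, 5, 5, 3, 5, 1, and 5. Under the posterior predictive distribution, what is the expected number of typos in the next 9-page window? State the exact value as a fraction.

Total count: 3 + 2 + 4 + 1 + 5 + 5 + 3 + 5 + 1 + 5 = 34.
Total exposure: 10 pages.
The Gamma prior is conjugate for the Poisson rate, so λ | data ~ Gamma(8+34, 9+10) = Gamma(42, 19).
Predictive mean over a 9-page window = T·E[λ|data] = 9·42/19 = 378/19.

378/19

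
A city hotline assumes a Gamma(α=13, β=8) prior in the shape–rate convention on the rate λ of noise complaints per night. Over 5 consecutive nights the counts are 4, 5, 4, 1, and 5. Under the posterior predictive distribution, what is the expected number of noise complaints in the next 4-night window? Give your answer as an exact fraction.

128/13

Total count: 4 + 5 + 4 + 1 + 5 = 19.
Total exposure: 5 nights.
By Gamma–Poisson conjugacy, the posterior is Gamma(α + Σx, β + Σt) = Gamma(13 + 19, 8 + 5) = Gamma(32, 13).
Predictive mean over a 4-night window = T·E[λ|data] = 4·32/13 = 128/13.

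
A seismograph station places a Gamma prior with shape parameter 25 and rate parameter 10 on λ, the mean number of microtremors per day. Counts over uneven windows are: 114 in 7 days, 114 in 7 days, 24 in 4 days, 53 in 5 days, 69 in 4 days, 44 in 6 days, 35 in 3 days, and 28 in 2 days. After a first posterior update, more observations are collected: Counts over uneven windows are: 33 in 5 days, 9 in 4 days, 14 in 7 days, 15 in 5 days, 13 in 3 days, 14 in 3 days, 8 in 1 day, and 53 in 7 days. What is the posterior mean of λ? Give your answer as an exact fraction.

Total count: 114 + 114 + 24 + 53 + 69 + 44 + 35 + 28 = 481.
Total exposure: 7 + 7 + 4 + 5 + 4 + 6 + 3 + 2 = 38 days.
After the first batch: Gamma(25 + 481, 10 + 38) = Gamma(506, 48).
Total count: 33 + 9 + 14 + 15 + 13 + 14 + 8 + 53 = 159.
Total exposure: 5 + 4 + 7 + 5 + 3 + 3 + 1 + 7 = 35 days.
After the second batch: Gamma(506 + 159, 48 + 35) = Gamma(665, 83).
Posterior mean = α'/β' = 665/83.

665/83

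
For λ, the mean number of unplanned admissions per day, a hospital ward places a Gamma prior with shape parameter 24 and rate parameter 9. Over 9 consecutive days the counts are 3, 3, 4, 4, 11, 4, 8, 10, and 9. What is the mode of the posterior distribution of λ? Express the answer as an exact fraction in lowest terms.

Total count: 3 + 3 + 4 + 4 + 11 + 4 + 8 + 10 + 9 = 56.
Total exposure: 9 days.
The Gamma prior is conjugate for the Poisson rate, so λ | data ~ Gamma(24+56, 9+9) = Gamma(80, 18).
Posterior mode = (α'−1)/β' = 79/18.

79/18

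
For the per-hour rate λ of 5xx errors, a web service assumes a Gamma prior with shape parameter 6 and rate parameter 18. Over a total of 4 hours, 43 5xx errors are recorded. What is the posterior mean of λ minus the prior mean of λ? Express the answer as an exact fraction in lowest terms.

125/66

Total count 43 over total exposure 4 hours.
By Gamma–Poisson conjugacy, the posterior is Gamma(α + Σx, β + Σt) = Gamma(6 + 43, 18 + 4) = Gamma(49, 22).
Posterior mean = 49/22 = 49/22; prior mean = 6/18 = 1/3. Difference = 49/22 − 1/3 = 125/66.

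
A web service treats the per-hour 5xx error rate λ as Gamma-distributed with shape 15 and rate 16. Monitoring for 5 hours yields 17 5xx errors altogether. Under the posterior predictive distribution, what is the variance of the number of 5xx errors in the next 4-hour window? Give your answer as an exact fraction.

Total count 17 over total exposure 5 hours.
Gamma(α, β) with Poisson data over total exposure Σt gives posterior Gamma(α+Σx, β+Σt) = Gamma(32, 21).
The posterior predictive for a window of length T is Negative Binomial with variance T·α'·(β'+T)/β'² = 4·32·25/441 = 3200/441.

3200/441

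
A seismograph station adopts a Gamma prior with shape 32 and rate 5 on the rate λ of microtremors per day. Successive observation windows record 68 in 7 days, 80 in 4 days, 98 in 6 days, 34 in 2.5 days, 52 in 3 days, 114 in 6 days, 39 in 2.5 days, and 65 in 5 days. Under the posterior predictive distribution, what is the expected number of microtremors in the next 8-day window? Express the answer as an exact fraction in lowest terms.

4656/41

Total count: 68 + 80 + 98 + 34 + 52 + 114 + 39 + 65 = 550.
Total exposure: 7 + 4 + 6 + 2.5 + 3 + 6 + 2.5 + 5 = 36 days.
Conjugate update: add total count to the shape and total exposure to the rate, giving Gamma(582, 41).
Predictive mean over an 8-day window = T·E[λ|data] = 8·582/41 = 4656/41.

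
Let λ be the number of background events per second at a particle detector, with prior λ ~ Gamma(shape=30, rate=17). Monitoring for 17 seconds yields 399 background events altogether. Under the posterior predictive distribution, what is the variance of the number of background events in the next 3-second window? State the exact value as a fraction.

47619/1156

Total count 399 over total exposure 17 seconds.
The Gamma prior is conjugate for the Poisson rate, so λ | data ~ Gamma(30+399, 17+17) = Gamma(429, 34).
The posterior predictive for a window of length T is Negative Binomial with variance T·α'·(β'+T)/β'² = 3·429·37/1156 = 47619/1156.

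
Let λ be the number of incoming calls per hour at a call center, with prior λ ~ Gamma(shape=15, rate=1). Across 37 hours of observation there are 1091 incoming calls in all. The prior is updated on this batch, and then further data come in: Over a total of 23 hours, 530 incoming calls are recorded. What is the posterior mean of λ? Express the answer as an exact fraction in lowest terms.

1636/61

Total count 1091 over total exposure 37 hours.
After the first batch: Gamma(15 + 1091, 1 + 37) = Gamma(1106, 38).
Total count 530 over total exposure 23 hours.
After the second batch: Gamma(1106 + 530, 38 + 23) = Gamma(1636, 61).
Posterior mean = α'/β' = 1636/61.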